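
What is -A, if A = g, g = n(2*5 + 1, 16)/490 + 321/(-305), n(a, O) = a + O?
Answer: 29811/29890 ≈ 0.99736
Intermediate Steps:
n(a, O) = O + a
g = -29811/29890 (g = (16 + (2*5 + 1))/490 + 321/(-305) = (16 + (10 + 1))*(1/490) + 321*(-1/305) = (16 + 11)*(1/490) - 321/305 = 27*(1/490) - 321/305 = 27/490 - 321/305 = -29811/29890 ≈ -0.99736)
A = -29811/29890 ≈ -0.99736
-A = -1*(-29811/29890) = 29811/29890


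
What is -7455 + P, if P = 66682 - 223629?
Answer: -164402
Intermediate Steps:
P = -156947
-7455 + P = -7455 - 156947 = -164402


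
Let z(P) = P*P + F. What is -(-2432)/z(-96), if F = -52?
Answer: 608/2291 ≈ 0.26539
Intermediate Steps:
z(P) = -52 + P**2 (z(P) = P*P - 52 = P**2 - 52 = -52 + P**2)
-(-2432)/z(-96) = -(-2432)/(-52 + (-96)**2) = -(-2432)/(-52 + 9216) = -(-2432)/9164 = -1*(-608/2291) = 608/2291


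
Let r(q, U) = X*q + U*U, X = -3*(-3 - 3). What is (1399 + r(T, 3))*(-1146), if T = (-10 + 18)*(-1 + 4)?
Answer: -2108640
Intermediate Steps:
X = 18 (X = -3*(-6) = 18)
T = 24 (T = 8*3 = 24)
r(q, U) = U**2 + 18*q (r(q, U) = 18*q + U*U = 18*q + U**2 = U**2 + 18*q)
(1399 + r(T, 3))*(-1146) = (1399 + (3**2 + 18*24))*(-1146) = (1399 + (9 + 432))*(-1146) = (1399 + 441)*(-1146) = 1840*(-1146) = -2108640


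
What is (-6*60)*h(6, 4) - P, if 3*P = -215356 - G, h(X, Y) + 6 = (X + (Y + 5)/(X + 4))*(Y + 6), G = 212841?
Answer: 360157/3 ≈ 1.2005e+5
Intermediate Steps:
h(X, Y) = -6 + (6 + Y)*(X + (5 + Y)/(4 + X)) (h(X, Y) = -6 + (X + (Y + 5)/(X + 4))*(Y + 6) = -6 + (X + (5 + Y)/(4 + X))*(6 + Y) = -6 + (6 + Y)*(X + (5 + Y)/(4 + X)))
P = -428197/3 (P = (-215356 - 1*212841)/3 = (-215356 - 212841)/3 = (⅓)*(-428197) = -428197/3 ≈ -1.4273e+5)
(-6*60)*h(6, 4) - P = (-6*60)*((6 + 4² + 6*6² + 11*4 + 18*6 + 4*6² + 4*6*4)/(4 + 6)) - 1*(-428197/3) = -360*(6 + 16 + 6*36 + 44 + 108 + 4*36 + 96)/10 + 428197/3 = -36*(6 + 16 + 216 + 44 + 108 + 144 + 96) + 428197/3 = -36*630 + 428197/3 = -360*63 + 428197/3 = -22680 + 428197/3 = 360157/3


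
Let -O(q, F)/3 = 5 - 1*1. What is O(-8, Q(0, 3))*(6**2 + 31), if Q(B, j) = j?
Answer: -804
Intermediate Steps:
O(q, F) = -12 (O(q, F) = -3*(5 - 1*1) = -3*(5 - 1) = -3*4 = -12)
O(-8, Q(0, 3))*(6**2 + 31) = -12*(6**2 + 31) = -12*(36 + 31) = -12*67 = -804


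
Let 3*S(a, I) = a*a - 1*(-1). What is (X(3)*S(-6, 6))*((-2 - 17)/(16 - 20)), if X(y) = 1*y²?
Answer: 2109/4 ≈ 527.25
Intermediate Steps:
X(y) = y²
S(a, I) = ⅓ + a²/3 (S(a, I) = (a*a - 1*(-1))/3 = (a² + 1)/3 = (1 + a²)/3 = ⅓ + a²/3)
(X(3)*S(-6, 6))*((-2 - 17)/(16 - 20)) = (3²*(⅓ + (⅓)*(-6)²))*((-2 - 17)/(16 - 20)) = (9*(⅓ + (⅓)*36))*(-19/(-4)) = (9*(⅓ + 12))*(-19*(-¼)) = (9*(37/3))*(19/4) = 111*(19/4) = 2109/4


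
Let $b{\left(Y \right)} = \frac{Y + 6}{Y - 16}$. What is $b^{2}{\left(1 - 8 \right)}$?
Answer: $\frac{1}{529} \approx 0.0018904$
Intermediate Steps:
$b{\left(Y \right)} = \frac{6 + Y}{-16 + Y}$
$b^{2}{\left(1 - 8 \right)} = \left(\frac{6 + \left(1 - 8\right)}{-16 + \left(1 - 8\right)}\right)^{2} = \left(\frac{6 - 7}{-16 - 7}\right)^{2} = \left(\frac{1}{-23} \left(-1\right)\right)^{2} = \left(\left(- \frac{1}{23}\right) \left(-1\right)\right)^{2} = \left(\frac{1}{23}\right)^{2} = \frac{1}{529}$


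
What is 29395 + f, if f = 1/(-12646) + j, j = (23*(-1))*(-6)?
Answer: 373474317/12646 ≈ 29533.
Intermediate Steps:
j = 138 (j = -23*(-6) = 138)
f = 1745147/12646 (f = 1/(-12646) + 138 = -1/12646 + 138 = 1745147/12646 ≈ 138.00)
29395 + f = 29395 + 1745147/12646 = 373474317/12646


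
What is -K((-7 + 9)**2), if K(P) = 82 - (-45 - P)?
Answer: -131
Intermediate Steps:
K(P) = 127 + P (K(P) = 82 + (45 + P) = 127 + P)
-K((-7 + 9)**2) = -(127 + (-7 + 9)**2) = -(127 + 2**2) = -(127 + 4) = -1*131 = -131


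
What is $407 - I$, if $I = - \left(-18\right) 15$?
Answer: $137$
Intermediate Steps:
$I = 270$ ($I = \left(-1\right) \left(-270\right) = 270$)
$407 - I = 407 - 270 = 137$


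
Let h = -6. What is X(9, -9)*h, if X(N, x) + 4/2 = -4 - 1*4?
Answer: 60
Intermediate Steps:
X(N, x) = -10 (X(N, x) = -2 + (-4 - 1*4) = -2 + (-4 - 4) = -2 - 8 = -10)
X(9, -9)*h = -10*(-6) = 60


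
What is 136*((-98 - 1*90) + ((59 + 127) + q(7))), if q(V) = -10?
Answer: -1632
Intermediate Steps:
136*((-98 - 1*90) + ((59 + 127) + q(7))) = 136*((-98 - 1*90) + ((59 + 127) - 10)) = 136*((-98 - 90) + (186 - 10)) = 136*(-188 + 176) = 136*(-12) = -1632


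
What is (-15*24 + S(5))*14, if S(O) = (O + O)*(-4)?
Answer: -5600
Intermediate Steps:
S(O) = -8*O (S(O) = (2*O)*(-4) = -8*O)
(-15*24 + S(5))*14 = (-15*24 - 8*5)*14 = (-360 - 40)*14 = -400*14 = -5600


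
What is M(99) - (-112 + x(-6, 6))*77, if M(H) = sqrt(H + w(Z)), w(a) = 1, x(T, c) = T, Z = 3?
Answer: 9096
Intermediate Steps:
M(H) = sqrt(1 + H) (M(H) = sqrt(H + 1) = sqrt(1 + H))
M(99) - (-112 + x(-6, 6))*77 = sqrt(1 + 99) - (-112 - 6)*77 = sqrt(100) - (-118)*77 = 10 - 1*(-9086) = 10 + 9086 = 9096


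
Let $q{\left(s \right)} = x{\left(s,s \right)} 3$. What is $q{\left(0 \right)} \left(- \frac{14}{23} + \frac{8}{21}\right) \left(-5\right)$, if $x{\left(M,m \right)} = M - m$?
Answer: $0$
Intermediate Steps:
$q{\left(s \right)} = 0$ ($q{\left(s \right)} = \left(s - s\right) 3 = 0 \cdot 3 = 0$)
$q{\left(0 \right)} \left(- \frac{14}{23} + \frac{8}{21}\right) \left(-5\right) = 0 \left(- \frac{14}{23} + \frac{8}{21}\right) \left(-5\right) = 0 \left(- \frac{110}{483}\right) \left(-5\right) = 0 \left(-5\right) = 0$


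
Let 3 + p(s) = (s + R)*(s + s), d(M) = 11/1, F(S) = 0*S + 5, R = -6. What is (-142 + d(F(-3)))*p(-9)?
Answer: -34977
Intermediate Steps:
F(S) = 5 (F(S) = 0 + 5 = 5)
d(M) = 11 (d(M) = 11*1 = 11)
p(s) = -3 + 2*s*(-6 + s) (p(s) = -3 + (s - 6)*(s + s) = -3 + (-6 + s)*(2*s) = -3 + 2*s*(-6 + s))
(-142 + d(F(-3)))*p(-9) = (-142 + 11)*(-3 - 12*(-9) + 2*(-9)²) = -131*(-3 + 108 + 2*81) = -131*(-3 + 108 + 162) = -131*267 = -34977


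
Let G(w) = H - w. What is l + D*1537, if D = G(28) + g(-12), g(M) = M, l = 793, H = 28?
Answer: -17651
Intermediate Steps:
G(w) = 28 - w
D = -12 (D = (28 - 1*28) - 12 = (28 - 28) - 12 = 0 - 12 = -12)
l + D*1537 = 793 - 12*1537 = 793 - 18444 = -17651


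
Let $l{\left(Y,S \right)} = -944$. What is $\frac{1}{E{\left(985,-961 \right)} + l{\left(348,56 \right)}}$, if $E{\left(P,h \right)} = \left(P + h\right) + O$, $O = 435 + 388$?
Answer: $- \frac{1}{97} \approx -0.010309$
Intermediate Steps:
$O = 823$
$E{\left(P,h \right)} = 823 + P + h$ ($E{\left(P,h \right)} = \left(P + h\right) + 823 = 823 + P + h$)
$\frac{1}{E{\left(985,-961 \right)} + l{\left(348,56 \right)}} = \frac{1}{\left(823 + 985 - 961\right) - 944} = \frac{1}{847 - 944} = \frac{1}{-97} = - \frac{1}{97}$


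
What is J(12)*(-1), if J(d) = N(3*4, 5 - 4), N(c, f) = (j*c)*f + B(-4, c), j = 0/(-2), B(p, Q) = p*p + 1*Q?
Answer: -28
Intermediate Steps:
B(p, Q) = Q + p**2 (B(p, Q) = p**2 + Q = Q + p**2)
j = 0 (j = 0*(-1/2) = 0)
N(c, f) = 16 + c (N(c, f) = (0*c)*f + (c + (-4)**2) = 0*f + (c + 16) = 0 + (16 + c) = 16 + c)
J(d) = 28 (J(d) = 16 + 3*4 = 16 + 12 = 28)
J(12)*(-1) = 28*(-1) = -28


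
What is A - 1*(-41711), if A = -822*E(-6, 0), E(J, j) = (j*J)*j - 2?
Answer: 43355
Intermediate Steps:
E(J, j) = -2 + J*j² (E(J, j) = (J*j)*j - 2 = J*j² - 2 = -2 + J*j²)
A = 1644 (A = -822*(-2 - 6*0²) = -822*(-2 - 6*0) = -822*(-2 + 0) = -822*(-2) = 1644)
A - 1*(-41711) = 1644 - 1*(-41711) = 1644 + 41711 = 43355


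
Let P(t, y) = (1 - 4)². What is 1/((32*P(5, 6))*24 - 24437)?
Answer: -1/17525 ≈ -5.7061e-5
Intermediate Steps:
P(t, y) = 9 (P(t, y) = (-3)² = 9)
1/((32*P(5, 6))*24 - 24437) = 1/((32*9)*24 - 24437) = 1/(288*24 - 24437) = 1/(6912 - 24437) = 1/(-17525) = -1/17525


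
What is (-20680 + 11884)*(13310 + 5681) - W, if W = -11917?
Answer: -167032919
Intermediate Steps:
(-20680 + 11884)*(13310 + 5681) - W = (-20680 + 11884)*(13310 + 5681) - 1*(-11917) = -8796*18991 + 11917 = -167044836 + 11917 = -167032919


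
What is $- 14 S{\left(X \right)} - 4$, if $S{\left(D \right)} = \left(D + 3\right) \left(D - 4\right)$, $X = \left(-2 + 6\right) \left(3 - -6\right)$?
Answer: $-17476$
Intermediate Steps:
$X = 36$ ($X = 4 \left(3 + 6\right) = 4 \cdot 9 = 36$)
$S{\left(D \right)} = \left(-4 + D\right) \left(3 + D\right)$ ($S{\left(D \right)} = \left(3 + D\right) \left(-4 + D\right) = \left(-4 + D\right) \left(3 + D\right)$)
$- 14 S{\left(X \right)} - 4 = - 14 \left(-12 + 36^{2} - 36\right) - 4 = - 14 \left(-12 + 1296 - 36\right) - 4 = \left(-14\right) 1248 - 4 = -17472 - 4 = -17476$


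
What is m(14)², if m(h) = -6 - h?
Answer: 400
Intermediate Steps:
m(14)² = (-6 - 1*14)² = (-6 - 14)² = (-20)² = 400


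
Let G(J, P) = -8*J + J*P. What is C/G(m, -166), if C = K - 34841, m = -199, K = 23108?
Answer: -3911/11542 ≈ -0.33885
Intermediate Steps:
C = -11733 (C = 23108 - 34841 = -11733)
C/G(m, -166) = -11733*(-1/(199*(-8 - 166))) = -11733/((-199*(-174))) = -11733/34626 = -11733*1/34626 = -3911/11542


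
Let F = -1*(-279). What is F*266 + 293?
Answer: 74507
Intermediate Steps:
F = 279
F*266 + 293 = 279*266 + 293 = 74214 + 293 = 74507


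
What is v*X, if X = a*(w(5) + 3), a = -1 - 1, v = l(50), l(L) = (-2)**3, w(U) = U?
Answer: 128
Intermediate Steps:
l(L) = -8
v = -8
a = -2
X = -16 (X = -2*(5 + 3) = -2*8 = -16)
v*X = -8*(-16) = 128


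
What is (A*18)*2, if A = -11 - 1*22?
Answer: -1188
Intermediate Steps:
A = -33 (A = -11 - 22 = -33)
(A*18)*2 = -33*18*2 = -594*2 = -1188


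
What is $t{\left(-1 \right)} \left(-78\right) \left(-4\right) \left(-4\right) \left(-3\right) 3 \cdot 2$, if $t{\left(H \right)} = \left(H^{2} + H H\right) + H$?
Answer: $22464$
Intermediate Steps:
$t{\left(H \right)} = H + 2 H^{2}$ ($t{\left(H \right)} = \left(H^{2} + H^{2}\right) + H = 2 H^{2} + H = H + 2 H^{2}$)
$t{\left(-1 \right)} \left(-78\right) \left(-4\right) \left(-4\right) \left(-3\right) 3 \cdot 2 = - (1 + 2 \left(-1\right)) \left(-78\right) \left(-4\right) \left(-4\right) \left(-3\right) 3 \cdot 2 = - (1 - 2) \left(-78\right) 16 \left(-3\right) 3 \cdot 2 = \left(-1\right) \left(-1\right) \left(-78\right) \left(-48\right) 3 \cdot 2 = 1 \left(-78\right) \left(\left(-144\right) 2\right) = \left(-78\right) \left(-288\right) = 22464$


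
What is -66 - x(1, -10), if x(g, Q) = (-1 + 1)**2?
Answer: -66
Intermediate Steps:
x(g, Q) = 0 (x(g, Q) = 0**2 = 0)
-66 - x(1, -10) = -66 - 1*0 = -66 + 0 = -66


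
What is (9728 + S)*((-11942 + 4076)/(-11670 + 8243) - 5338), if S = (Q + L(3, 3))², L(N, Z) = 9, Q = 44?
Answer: -9967165740/149 ≈ -6.6894e+7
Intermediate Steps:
S = 2809 (S = (44 + 9)² = 53² = 2809)
(9728 + S)*((-11942 + 4076)/(-11670 + 8243) - 5338) = (9728 + 2809)*((-11942 + 4076)/(-11670 + 8243) - 5338) = 12537*(-7866/(-3427) - 5338) = 12537*(-7866*(-1/3427) - 5338) = 12537*(342/149 - 5338) = 12537*(-795020/149) = -9967165740/149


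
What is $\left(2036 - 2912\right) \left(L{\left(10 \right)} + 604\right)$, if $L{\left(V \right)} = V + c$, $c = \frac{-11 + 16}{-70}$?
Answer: $- \frac{3764610}{7} \approx -5.378 \cdot 10^{5}$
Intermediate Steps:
$c = - \frac{1}{14}$ ($c = 5 \left(- \frac{1}{70}\right) = - \frac{1}{14} \approx -0.071429$)
$L{\left(V \right)} = - \frac{1}{14} + V$ ($L{\left(V \right)} = V - \frac{1}{14} = - \frac{1}{14} + V$)
$\left(2036 - 2912\right) \left(L{\left(10 \right)} + 604\right) = \left(2036 - 2912\right) \left(\left(- \frac{1}{14} + 10\right) + 604\right) = - 876 \left(\frac{139}{14} + 604\right) = \left(-876\right) \frac{8595}{14} = - \frac{3764610}{7}$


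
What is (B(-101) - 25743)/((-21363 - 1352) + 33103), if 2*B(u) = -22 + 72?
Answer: -1837/742 ≈ -2.4757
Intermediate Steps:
B(u) = 25 (B(u) = (-22 + 72)/2 = (½)*50 = 25)
(B(-101) - 25743)/((-21363 - 1352) + 33103) = (25 - 25743)/((-21363 - 1352) + 33103) = -25718/((-21363 - 1*1352) + 33103) = -25718/((-21363 - 1352) + 33103) = -25718/(-22715 + 33103) = -25718/10388 = -25718*1/10388 = -1837/742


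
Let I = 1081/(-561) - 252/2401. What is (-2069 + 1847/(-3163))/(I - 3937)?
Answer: 629809522881/1198714261895 ≈ 0.52540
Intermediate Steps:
I = -390979/192423 (I = 1081*(-1/561) - 252*1/2401 = -1081/561 - 36/343 = -390979/192423 ≈ -2.0319)
(-2069 + 1847/(-3163))/(I - 3937) = (-2069 + 1847/(-3163))/(-390979/192423 - 3937) = (-2069 + 1847*(-1/3163))/(-757960330/192423) = (-2069 - 1847/3163)*(-192423/757960330) = -6546094/3163*(-192423/757960330) = 629809522881/1198714261895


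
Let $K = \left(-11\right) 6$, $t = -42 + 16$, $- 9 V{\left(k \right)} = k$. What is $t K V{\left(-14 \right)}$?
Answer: $\frac{8008}{3} \approx 2669.3$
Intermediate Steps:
$V{\left(k \right)} = - \frac{k}{9}$
$t = -26$
$K = -66$
$t K V{\left(-14 \right)} = \left(-26\right) \left(-66\right) \left(\left(- \frac{1}{9}\right) \left(-14\right)\right) = 1716 \cdot \frac{14}{9} = \frac{8008}{3}$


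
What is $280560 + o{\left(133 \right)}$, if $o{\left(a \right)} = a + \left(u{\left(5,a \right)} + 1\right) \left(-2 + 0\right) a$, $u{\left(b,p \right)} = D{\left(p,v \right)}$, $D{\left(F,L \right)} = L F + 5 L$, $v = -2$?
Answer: $353843$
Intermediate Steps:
$D{\left(F,L \right)} = 5 L + F L$ ($D{\left(F,L \right)} = F L + 5 L = 5 L + F L$)
$u{\left(b,p \right)} = -10 - 2 p$ ($u{\left(b,p \right)} = - 2 \left(5 + p\right) = -10 - 2 p$)
$o{\left(a \right)} = a + a \left(18 + 4 a\right)$ ($o{\left(a \right)} = a + \left(\left(-10 - 2 a\right) + 1\right) \left(-2 + 0\right) a = a + \left(-9 - 2 a\right) \left(-2\right) a = a + \left(18 + 4 a\right) a = a + a \left(18 + 4 a\right)$)
$280560 + o{\left(133 \right)} = 280560 + 133 \left(19 + 4 \cdot 133\right) = 280560 + 133 \left(19 + 532\right) = 280560 + 133 \cdot 551 = 280560 + 73283 = 353843$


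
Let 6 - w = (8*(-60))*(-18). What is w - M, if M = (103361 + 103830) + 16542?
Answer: -232367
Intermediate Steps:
w = -8634 (w = 6 - 8*(-60)*(-18) = 6 - (-480)*(-18) = 6 - 1*8640 = 6 - 8640 = -8634)
M = 223733 (M = 207191 + 16542 = 223733)
w - M = -8634 - 1*223733 = -8634 - 223733 = -232367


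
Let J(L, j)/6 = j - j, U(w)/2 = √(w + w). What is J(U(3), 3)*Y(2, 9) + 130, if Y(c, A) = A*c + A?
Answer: 130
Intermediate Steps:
U(w) = 2*√2*√w (U(w) = 2*√(w + w) = 2*√(2*w) = 2*(√2*√w) = 2*√2*√w)
Y(c, A) = A + A*c
J(L, j) = 0 (J(L, j) = 6*(j - j) = 6*0 = 0)
J(U(3), 3)*Y(2, 9) + 130 = 0*(9*(1 + 2)) + 130 = 0*(9*3) + 130 = 0*27 + 130 = 0 + 130 = 130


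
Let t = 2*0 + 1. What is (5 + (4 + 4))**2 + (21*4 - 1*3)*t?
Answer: 250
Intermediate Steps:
t = 1 (t = 0 + 1 = 1)
(5 + (4 + 4))**2 + (21*4 - 1*3)*t = (5 + (4 + 4))**2 + (21*4 - 1*3)*1 = (5 + 8)**2 + (84 - 3)*1 = 13**2 + 81*1 = 169 + 81 = 250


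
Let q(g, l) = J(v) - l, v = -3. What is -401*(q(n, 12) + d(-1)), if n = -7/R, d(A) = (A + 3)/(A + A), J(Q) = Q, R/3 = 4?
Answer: 6416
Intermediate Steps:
R = 12 (R = 3*4 = 12)
d(A) = (3 + A)/(2*A) (d(A) = (3 + A)/((2*A)) = (3 + A)*(1/(2*A)) = (3 + A)/(2*A))
n = -7/12 ≈ -0.58333
q(g, l) = -3 - l
-401*(q(n, 12) + d(-1)) = -401*((-3 - 1*12) + (1/2)*(3 - 1)/(-1)) = -401*((-3 - 12) + (1/2)*(-1)*2) = -401*(-15 - 1) = -401*(-16) = 6416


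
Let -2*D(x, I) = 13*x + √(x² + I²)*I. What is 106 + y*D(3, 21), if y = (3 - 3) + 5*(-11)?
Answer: 2357/2 + 17325*√2/2 ≈ 13429.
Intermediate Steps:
y = -55 (y = 0 - 55 = -55)
D(x, I) = -13*x/2 - I*√(I² + x²)/2 (D(x, I) = -(13*x + √(x² + I²)*I)/2 = -(13*x + √(I² + x²)*I)/2 = -(13*x + I*√(I² + x²))/2 = -13*x/2 - I*√(I² + x²)/2)
106 + y*D(3, 21) = 106 - 55*(-13/2*3 - ½*21*√(21² + 3²)) = 106 - 55*(-39/2 - ½*21*√(441 + 9)) = 106 - 55*(-39/2 - ½*21*√450) = 106 - 55*(-39/2 - ½*21*15*√2) = 106 - 55*(-39/2 - 315*√2/2) = 106 + (2145/2 + 17325*√2/2) = 2357/2 + 17325*√2/2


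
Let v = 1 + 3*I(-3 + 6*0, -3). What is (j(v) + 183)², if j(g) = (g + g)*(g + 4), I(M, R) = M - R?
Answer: 37249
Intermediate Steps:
v = 1 (v = 1 + 3*((-3 + 6*0) - 1*(-3)) = 1 + 3*((-3 + 0) + 3) = 1 + 3*(-3 + 3) = 1 + 3*0 = 1 + 0 = 1)
j(g) = 2*g*(4 + g) (j(g) = (2*g)*(4 + g) = 2*g*(4 + g))
(j(v) + 183)² = (2*1*(4 + 1) + 183)² = (2*1*5 + 183)² = (10 + 183)² = 193² = 37249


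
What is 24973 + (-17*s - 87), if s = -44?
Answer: 25634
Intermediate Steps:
24973 + (-17*s - 87) = 24973 + (-17*(-44) - 87) = 24973 + (748 - 87) = 24973 + 661 = 25634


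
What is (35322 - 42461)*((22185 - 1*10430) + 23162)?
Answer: -249272463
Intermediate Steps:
(35322 - 42461)*((22185 - 1*10430) + 23162) = -7139*((22185 - 10430) + 23162) = -7139*(11755 + 23162) = -7139*34917 = -249272463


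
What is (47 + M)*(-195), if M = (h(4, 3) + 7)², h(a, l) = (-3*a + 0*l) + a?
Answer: -9360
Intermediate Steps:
h(a, l) = -2*a (h(a, l) = (-3*a + 0) + a = -3*a + a = -2*a)
M = 1 (M = (-2*4 + 7)² = (-8 + 7)² = (-1)² = 1)
(47 + M)*(-195) = (47 + 1)*(-195) = 48*(-195) = -9360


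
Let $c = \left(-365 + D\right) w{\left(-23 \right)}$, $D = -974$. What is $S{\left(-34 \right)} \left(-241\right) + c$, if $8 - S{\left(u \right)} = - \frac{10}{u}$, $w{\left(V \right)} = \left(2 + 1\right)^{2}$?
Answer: $- \frac{236438}{17} \approx -13908.0$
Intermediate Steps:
$w{\left(V \right)} = 9$ ($w{\left(V \right)} = 3^{2} = 9$)
$S{\left(u \right)} = 8 + \frac{10}{u}$ ($S{\left(u \right)} = 8 - - \frac{10}{u} = 8 + \frac{10}{u}$)
$c = -12051$ ($c = \left(-365 - 974\right) 9 = \left(-1339\right) 9 = -12051$)
$S{\left(-34 \right)} \left(-241\right) + c = \left(8 + \frac{10}{-34}\right) \left(-241\right) - 12051 = \left(8 + 10 \left(- \frac{1}{34}\right)\right) \left(-241\right) - 12051 = \left(8 - \frac{5}{17}\right) \left(-241\right) - 12051 = \frac{131}{17} \left(-241\right) - 12051 = - \frac{31571}{17} - 12051 = - \frac{236438}{17}$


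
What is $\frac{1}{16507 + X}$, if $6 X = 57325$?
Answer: $\frac{6}{156367} \approx 3.8371 \cdot 10^{-5}$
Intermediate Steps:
$X = \frac{57325}{6}$ ($X = \frac{1}{6} \cdot 57325 = \frac{57325}{6} \approx 9554.2$)
$\frac{1}{16507 + X} = \frac{1}{16507 + \frac{57325}{6}} = \frac{1}{\frac{156367}{6}} = \frac{6}{156367}$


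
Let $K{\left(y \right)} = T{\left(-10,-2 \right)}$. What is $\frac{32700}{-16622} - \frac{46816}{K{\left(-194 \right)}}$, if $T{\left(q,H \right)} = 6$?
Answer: $- \frac{194592938}{24933} \approx -7804.6$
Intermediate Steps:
$K{\left(y \right)} = 6$
$\frac{32700}{-16622} - \frac{46816}{K{\left(-194 \right)}} = \frac{32700}{-16622} - \frac{46816}{6} = 32700 \left(- \frac{1}{16622}\right) - \frac{23408}{3} = - \frac{16350}{8311} - \frac{23408}{3} = - \frac{194592938}{24933}$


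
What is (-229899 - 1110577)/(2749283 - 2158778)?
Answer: -1340476/590505 ≈ -2.2701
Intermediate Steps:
(-229899 - 1110577)/(2749283 - 2158778) = -1340476/590505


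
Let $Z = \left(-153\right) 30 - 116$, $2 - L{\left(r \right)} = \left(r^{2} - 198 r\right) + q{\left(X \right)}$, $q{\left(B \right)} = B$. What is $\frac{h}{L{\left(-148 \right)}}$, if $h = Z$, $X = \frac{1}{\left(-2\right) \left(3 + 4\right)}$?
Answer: $\frac{65884}{716883} \approx 0.091903$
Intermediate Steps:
$X = - \frac{1}{14}$ ($X = \frac{1}{\left(-2\right) 7} = \frac{1}{-14} = - \frac{1}{14} \approx -0.071429$)
$L{\left(r \right)} = \frac{29}{14} - r^{2} + 198 r$ ($L{\left(r \right)} = 2 - \left(\left(r^{2} - 198 r\right) - \frac{1}{14}\right) = 2 - \left(- \frac{1}{14} + r^{2} - 198 r\right) = 2 + \left(\frac{1}{14} - r^{2} + 198 r\right) = \frac{29}{14} - r^{2} + 198 r$)
$Z = -4706$ ($Z = -4590 - 116 = -4706$)
$h = -4706$
$\frac{h}{L{\left(-148 \right)}} = - \frac{4706}{\frac{29}{14} - \left(-148\right)^{2} + 198 \left(-148\right)} = - \frac{4706}{\frac{29}{14} - 21904 - 29304} = - \frac{4706}{- \frac{716883}{14}} = \left(-4706\right) \left(- \frac{14}{716883}\right) = \frac{65884}{716883}$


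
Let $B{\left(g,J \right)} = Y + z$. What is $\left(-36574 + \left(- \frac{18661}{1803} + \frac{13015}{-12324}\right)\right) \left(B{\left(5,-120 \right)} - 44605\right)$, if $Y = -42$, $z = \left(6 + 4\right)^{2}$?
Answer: $\frac{4023752395933171}{2468908} \approx 1.6298 \cdot 10^{9}$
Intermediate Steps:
$z = 100$ ($z = 10^{2} = 100$)
$B{\left(g,J \right)} = 58$ ($B{\left(g,J \right)} = -42 + 100 = 58$)
$\left(-36574 + \left(- \frac{18661}{1803} + \frac{13015}{-12324}\right)\right) \left(B{\left(5,-120 \right)} - 44605\right) = \left(-36574 + \left(- \frac{18661}{1803} + \frac{13015}{-12324}\right)\right) \left(58 - 44605\right) = \left(-36574 + \left(\left(-18661\right) \frac{1}{1803} + 13015 \left(- \frac{1}{12324}\right)\right)\right) \left(-44547\right) = \left(-36574 - \frac{84481403}{7406724}\right) \left(-44547\right) = \left(- \frac{270978004979}{7406724}\right) \left(-44547\right) = \frac{4023752395933171}{2468908}$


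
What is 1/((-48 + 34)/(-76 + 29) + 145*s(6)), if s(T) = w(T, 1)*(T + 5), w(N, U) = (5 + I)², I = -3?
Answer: 47/299874 ≈ 0.00015673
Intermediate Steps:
w(N, U) = 4 (w(N, U) = (5 - 3)² = 2² = 4)
s(T) = 20 + 4*T (s(T) = 4*(T + 5) = 4*(5 + T) = 20 + 4*T)
1/((-48 + 34)/(-76 + 29) + 145*s(6)) = 1/((-48 + 34)/(-76 + 29) + 145*(20 + 4*6)) = 1/(-14/(-47) + 145*(20 + 24)) = 1/(-14*(-1/47) + 145*44) = 1/(14/47 + 6380) = 1/(299874/47) = 47/299874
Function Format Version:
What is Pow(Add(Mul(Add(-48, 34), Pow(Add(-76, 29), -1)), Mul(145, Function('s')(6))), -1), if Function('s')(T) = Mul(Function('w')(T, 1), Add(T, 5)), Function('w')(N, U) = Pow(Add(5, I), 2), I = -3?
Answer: Rational(47, 299874) ≈ 0.00015673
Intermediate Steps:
Function('w')(N, U) = 4 (Function('w')(N, U) = Pow(Add(5, -3), 2) = Pow(2, 2) = 4)
Function('s')(T) = Add(20, Mul(4, T)) (Function('s')(T) = Mul(4, Add(T, 5)) = Mul(4, Add(5, T)) = Add(20, Mul(4, T)))
Pow(Add(Mul(Add(-48, 34), Pow(Add(-76, 29), -1)), Mul(145, Function('s')(6))), -1) = Pow(Add(Mul(Add(-48, 34), Pow(Add(-76, 29), -1)), Mul(145, Add(20, Mul(4, 6)))), -1) = Pow(Add(Mul(-14, Pow(-47, -1)), Mul(145, Add(20, 24))), -1) = Pow(Add(Mul(-14, Rational(-1, 47)), Mul(145, 44)), -1) = Pow(Add(Rational(14, 47), 6380), -1) = Pow(Rational(299874, 47), -1) = Rational(47, 299874)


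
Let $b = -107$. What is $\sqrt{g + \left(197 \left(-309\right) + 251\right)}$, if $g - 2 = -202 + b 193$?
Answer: $i \sqrt{81473} \approx 285.43 i$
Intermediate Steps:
$g = -20851$ ($g = 2 - 20853 = -20851$)
$\sqrt{g + \left(197 \left(-309\right) + 251\right)} = \sqrt{-20851 + \left(197 \left(-309\right) + 251\right)} = \sqrt{-20851 + \left(-60873 + 251\right)} = \sqrt{-20851 - 60622} = \sqrt{-81473} = i \sqrt{81473}$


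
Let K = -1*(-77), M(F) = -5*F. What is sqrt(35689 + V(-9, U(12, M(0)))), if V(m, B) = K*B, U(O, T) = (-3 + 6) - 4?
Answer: 2*sqrt(8903) ≈ 188.71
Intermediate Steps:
K = 77
U(O, T) = -1 (U(O, T) = 3 - 4 = -1)
V(m, B) = 77*B
sqrt(35689 + V(-9, U(12, M(0)))) = sqrt(35689 + 77*(-1)) = sqrt(35689 - 77) = sqrt(35612) = 2*sqrt(8903)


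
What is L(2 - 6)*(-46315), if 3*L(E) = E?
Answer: 185260/3 ≈ 61753.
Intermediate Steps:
L(E) = E/3
L(2 - 6)*(-46315) = ((2 - 6)/3)*(-46315) = ((⅓)*(-4))*(-46315) = -4/3*(-46315) = 185260/3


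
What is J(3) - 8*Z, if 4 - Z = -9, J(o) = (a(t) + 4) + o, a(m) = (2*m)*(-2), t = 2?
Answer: -105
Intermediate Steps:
a(m) = -4*m
J(o) = -4 + o (J(o) = (-4*2 + 4) + o = (-8 + 4) + o = -4 + o)
Z = 13 (Z = 4 - 1*(-9) = 4 + 9 = 13)
J(3) - 8*Z = (-4 + 3) - 8*13 = -1 - 104 = -105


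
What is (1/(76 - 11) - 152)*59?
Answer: -582861/65 ≈ -8967.1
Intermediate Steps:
(1/(76 - 11) - 152)*59 = (1/65 - 152)*59 = -9879/65*59 = -582861/65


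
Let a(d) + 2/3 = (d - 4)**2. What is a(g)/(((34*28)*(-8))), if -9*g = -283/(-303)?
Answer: -120280795/56636604864 ≈ -0.0021237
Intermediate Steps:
g = -283/2727 (g = -(-283)/(9*(-303)) = -(-283)*(-1)/(9*303) = -1/9*283/303 = -283/2727 ≈ -0.10378)
a(d) = -2/3 + (-4 + d)**2 (a(d) = -2/3 + (d - 4)**2 = -2/3 + (-4 + d)**2)
a(g)/(((34*28)*(-8))) = (-2/3 + (-4 - 283/2727)**2)/(((34*28)*(-8))) = (-2/3 + (-11191/2727)**2)/((952*(-8))) = (-2/3 + 125238481/7436529)/(-7616) = (120280795/7436529)*(-1/7616) = -120280795/56636604864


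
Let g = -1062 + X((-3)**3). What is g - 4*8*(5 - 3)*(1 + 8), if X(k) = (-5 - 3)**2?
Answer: -1574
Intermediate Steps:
X(k) = 64 (X(k) = (-8)**2 = 64)
g = -998 (g = -1062 + 64 = -998)
g - 4*8*(5 - 3)*(1 + 8) = -998 - 4*8*(5 - 3)*(1 + 8) = -998 - 32*2*9 = -998 - 32*18 = -998 - 1*576 = -998 - 576 = -1574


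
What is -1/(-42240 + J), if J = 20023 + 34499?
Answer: -1/12282 ≈ -8.1420e-5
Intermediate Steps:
J = 54522
-1/(-42240 + J) = -1/(-42240 + 54522) = -1/12282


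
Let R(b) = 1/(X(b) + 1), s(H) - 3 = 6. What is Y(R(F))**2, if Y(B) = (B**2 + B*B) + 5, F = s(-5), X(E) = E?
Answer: 63001/2500 ≈ 25.200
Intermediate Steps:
s(H) = 9 (s(H) = 3 + 6 = 9)
F = 9
R(b) = 1/(1 + b) (R(b) = 1/(b + 1) = 1/(1 + b))
Y(B) = 5 + 2*B**2 (Y(B) = (B**2 + B**2) + 5 = 2*B**2 + 5 = 5 + 2*B**2)
Y(R(F))**2 = (5 + 2*(1/(1 + 9))**2)**2 = (5 + 2*(1/10)**2)**2 = (5 + 2*(1/100))**2 = (5 + 1/50)**2 = (251/50)**2 = 63001/2500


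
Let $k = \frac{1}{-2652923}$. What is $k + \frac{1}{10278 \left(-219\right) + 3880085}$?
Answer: $\frac{1023720}{4322150110369} \approx 2.3685 \cdot 10^{-7}$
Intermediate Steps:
$k = - \frac{1}{2652923} \approx -3.7694 \cdot 10^{-7}$
$k + \frac{1}{10278 \left(-219\right) + 3880085} = - \frac{1}{2652923} + \frac{1}{10278 \left(-219\right) + 3880085} = - \frac{1}{2652923} + \frac{1}{-2250882 + 3880085} = - \frac{1}{2652923} + \frac{1}{1629203} = \frac{1023720}{4322150110369}$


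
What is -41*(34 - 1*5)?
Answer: -1189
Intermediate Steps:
-41*(34 - 1*5) = -41*(34 - 5) = -41*29 = -1189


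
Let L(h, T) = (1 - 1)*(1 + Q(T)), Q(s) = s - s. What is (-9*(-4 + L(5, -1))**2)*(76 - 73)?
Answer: -432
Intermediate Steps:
Q(s) = 0
L(h, T) = 0 (L(h, T) = (1 - 1)*(1 + 0) = 0*1 = 0)
(-9*(-4 + L(5, -1))**2)*(76 - 73) = (-9*(-4 + 0)**2)*(76 - 73) = -9*(-4)**2*3 = -9*16*3 = -144*3 = -432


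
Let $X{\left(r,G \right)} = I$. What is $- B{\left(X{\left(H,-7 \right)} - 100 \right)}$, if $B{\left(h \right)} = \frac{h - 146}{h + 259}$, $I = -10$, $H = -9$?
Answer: $\frac{256}{149} \approx 1.7181$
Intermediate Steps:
$X{\left(r,G \right)} = -10$
$B{\left(h \right)} = \frac{-146 + h}{259 + h}$
$- B{\left(X{\left(H,-7 \right)} - 100 \right)} = - \frac{-146 - 110}{259 - 110} = - \frac{-256}{149} = \left(-1\right) \left(- \frac{256}{149}\right) = \frac{256}{149}$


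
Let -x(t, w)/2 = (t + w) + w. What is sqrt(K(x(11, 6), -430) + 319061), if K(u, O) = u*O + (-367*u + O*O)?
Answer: sqrt(540623) ≈ 735.27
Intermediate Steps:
x(t, w) = -4*w - 2*t (x(t, w) = -2*((t + w) + w) = -2*(t + 2*w) = -4*w - 2*t)
K(u, O) = O**2 - 367*u + O*u (K(u, O) = O*u + (-367*u + O**2) = O*u + (O**2 - 367*u) = O**2 - 367*u + O*u)
sqrt(K(x(11, 6), -430) + 319061) = sqrt(((-430)**2 - 367*(-4*6 - 2*11) - 430*(-4*6 - 2*11)) + 319061) = sqrt((184900 - 367*(-24 - 22) - 430*(-24 - 22)) + 319061) = sqrt((184900 - 367*(-46) - 430*(-46)) + 319061) = sqrt((184900 + 16882 + 19780) + 319061) = sqrt(221562 + 319061) = sqrt(540623)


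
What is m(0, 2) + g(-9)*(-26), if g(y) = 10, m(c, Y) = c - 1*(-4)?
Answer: -256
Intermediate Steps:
m(c, Y) = 4 + c (m(c, Y) = c + 4 = 4 + c)
m(0, 2) + g(-9)*(-26) = (4 + 0) + 10*(-26) = 4 - 260 = -256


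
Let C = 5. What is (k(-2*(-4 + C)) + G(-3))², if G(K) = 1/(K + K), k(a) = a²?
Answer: 529/36 ≈ 14.694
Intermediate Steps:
G(K) = 1/(2*K)
(k(-2*(-4 + C)) + G(-3))² = ((-2*(-4 + 5))² + (½)/(-3))² = ((-2*1)² + (½)*(-⅓))² = ((-2)² - ⅙)² = (4 - ⅙)² = (23/6)² = 529/36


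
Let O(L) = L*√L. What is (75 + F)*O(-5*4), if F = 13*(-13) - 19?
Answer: 4520*I*√5 ≈ 10107.0*I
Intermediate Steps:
O(L) = L^(3/2)
F = -188 (F = -169 - 19 = -188)
(75 + F)*O(-5*4) = (75 - 188)*(-5*4)^(3/2) = -(-4520)*I*√5 = 4520*I*√5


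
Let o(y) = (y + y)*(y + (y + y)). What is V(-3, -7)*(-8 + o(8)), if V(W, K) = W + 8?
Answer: 1880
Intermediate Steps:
o(y) = 6*y² (o(y) = (2*y)*(y + 2*y) = (2*y)*(3*y) = 6*y²)
V(W, K) = 8 + W
V(-3, -7)*(-8 + o(8)) = (8 - 3)*(-8 + 6*8²) = 5*(-8 + 6*64) = 5*(-8 + 384) = 5*376 = 1880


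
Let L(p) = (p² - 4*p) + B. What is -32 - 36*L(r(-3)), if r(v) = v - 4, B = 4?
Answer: -2948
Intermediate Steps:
r(v) = -4 + v
L(p) = 4 + p² - 4*p (L(p) = (p² - 4*p) + 4 = 4 + p² - 4*p)
-32 - 36*L(r(-3)) = -32 - 36*(4 + (-4 - 3)² - 4*(-4 - 3)) = -32 - 36*(4 + (-7)² - 4*(-7)) = -32 - 36*(4 + 49 + 28) = -32 - 36*81 = -32 - 2916 = -2948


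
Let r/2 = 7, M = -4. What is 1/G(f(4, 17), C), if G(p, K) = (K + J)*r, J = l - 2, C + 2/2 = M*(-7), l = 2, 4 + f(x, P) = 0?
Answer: 1/378 ≈ 0.0026455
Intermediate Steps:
r = 14 (r = 2*7 = 14)
f(x, P) = -4 (f(x, P) = -4 + 0 = -4)
C = 27 (C = -1 - 4*(-7) = -1 + 28 = 27)
J = 0 (J = 2 - 2 = 0)
G(p, K) = 14*K (G(p, K) = (K + 0)*14 = K*14 = 14*K)
1/G(f(4, 17), C) = 1/(14*27) = 1/378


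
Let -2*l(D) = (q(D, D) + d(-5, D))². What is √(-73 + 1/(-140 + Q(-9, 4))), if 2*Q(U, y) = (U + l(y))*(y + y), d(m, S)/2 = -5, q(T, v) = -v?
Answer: I*√5888030/284 ≈ 8.5441*I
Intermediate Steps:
d(m, S) = -10 (d(m, S) = 2*(-5) = -10)
l(D) = -(-10 - D)²/2 (l(D) = -(-D - 10)²/2 = -(-10 - D)²/2)
Q(U, y) = y*(U - (10 + y)²/2) (Q(U, y) = ((U - (10 + y)²/2)*(y + y))/2 = ((U - (10 + y)²/2)*(2*y))/2 = (2*y*(U - (10 + y)²/2))/2 = y*(U - (10 + y)²/2))
√(-73 + 1/(-140 + Q(-9, 4))) = √(-73 + 1/(-140 + (½)*4*(-(10 + 4)² + 2*(-9)))) = √(-73 + 1/(-140 + (½)*4*(-1*14² - 18))) = √(-73 + 1/(-140 + (½)*4*(-1*196 - 18))) = √(-73 + 1/(-140 + (½)*4*(-196 - 18))) = √(-73 + 1/(-140 + (½)*4*(-214))) = √(-73 + 1/(-140 - 428)) = √(-73 + 1/(-568)) = √(-73 - 1/568) = √(-41465/568) = I*√5888030/284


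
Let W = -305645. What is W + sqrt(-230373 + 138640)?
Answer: -305645 + I*sqrt(91733) ≈ -3.0565e+5 + 302.87*I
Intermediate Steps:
W + sqrt(-230373 + 138640) = -305645 + sqrt(-230373 + 138640) = -305645 + sqrt(-91733) = -305645 + I*sqrt(91733)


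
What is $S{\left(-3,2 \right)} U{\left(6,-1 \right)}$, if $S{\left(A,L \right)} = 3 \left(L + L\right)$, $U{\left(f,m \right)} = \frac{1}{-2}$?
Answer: $-6$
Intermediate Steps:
$U{\left(f,m \right)} = - \frac{1}{2}$
$S{\left(A,L \right)} = 6 L$ ($S{\left(A,L \right)} = 3 \cdot 2 L = 6 L$)
$S{\left(-3,2 \right)} U{\left(6,-1 \right)} = 6 \cdot 2 \left(- \frac{1}{2}\right) = 12 \left(- \frac{1}{2}\right) = -6$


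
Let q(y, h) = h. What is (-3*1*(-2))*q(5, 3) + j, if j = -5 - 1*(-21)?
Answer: 34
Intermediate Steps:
j = 16 (j = -5 + 21 = 16)
(-3*1*(-2))*q(5, 3) + j = (-3*1*(-2))*3 + 16 = -3*(-2)*3 + 16 = 6*3 + 16 = 18 + 16 = 34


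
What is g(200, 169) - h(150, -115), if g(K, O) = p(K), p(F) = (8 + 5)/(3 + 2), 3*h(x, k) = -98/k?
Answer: 799/345 ≈ 2.3159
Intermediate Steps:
h(x, k) = -98/(3*k) (h(x, k) = (-98/k)/3 = -98/(3*k))
p(F) = 13/5
g(K, O) = 13/5
g(200, 169) - h(150, -115) = 13/5 - (-98)/(3*(-115)) = 13/5 - (-98)*(-1)/(3*115) = 13/5 - 1*98/345 = 13/5 - 98/345 = 799/345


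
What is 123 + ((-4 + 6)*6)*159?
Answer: 2031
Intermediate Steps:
123 + ((-4 + 6)*6)*159 = 123 + (2*6)*159 = 123 + 12*159 = 123 + 1908 = 2031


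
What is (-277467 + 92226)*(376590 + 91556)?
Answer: -86719833186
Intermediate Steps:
(-277467 + 92226)*(376590 + 91556) = -185241*468146 = -86719833186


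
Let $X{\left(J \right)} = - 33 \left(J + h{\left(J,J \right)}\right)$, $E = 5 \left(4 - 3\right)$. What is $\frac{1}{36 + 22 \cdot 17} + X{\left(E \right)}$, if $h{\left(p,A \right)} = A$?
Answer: $- \frac{135299}{410} \approx -330.0$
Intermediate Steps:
$E = 5$ ($E = 5 \cdot 1 = 5$)
$X{\left(J \right)} = - 66 J$ ($X{\left(J \right)} = - 33 \left(J + J\right) = - 33 \cdot 2 J = - 66 J$)
$\frac{1}{36 + 22 \cdot 17} + X{\left(E \right)} = \frac{1}{36 + 22 \cdot 17} - 330 = \frac{1}{36 + 374} - 330 = \frac{1}{410} - 330 = - \frac{135299}{410}$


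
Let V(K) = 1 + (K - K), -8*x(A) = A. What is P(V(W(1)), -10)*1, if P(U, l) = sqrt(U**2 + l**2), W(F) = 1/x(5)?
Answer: sqrt(101) ≈ 10.050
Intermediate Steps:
x(A) = -A/8
W(F) = -8/5 (W(F) = 1/(-1/8*5) = 1/(-5/8) = -8/5)
V(K) = 1 (V(K) = 1 + 0 = 1)
P(V(W(1)), -10)*1 = sqrt(1**2 + (-10)**2)*1 = sqrt(1 + 100)*1 = sqrt(101)*1 = sqrt(101)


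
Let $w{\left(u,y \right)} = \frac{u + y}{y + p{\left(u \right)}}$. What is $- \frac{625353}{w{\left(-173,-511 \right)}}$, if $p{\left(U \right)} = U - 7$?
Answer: $- \frac{144039641}{228} \approx -6.3175 \cdot 10^{5}$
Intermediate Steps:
$p{\left(U \right)} = -7 + U$
$w{\left(u,y \right)} = \frac{u + y}{-7 + u + y}$ ($w{\left(u,y \right)} = \frac{u + y}{y + \left(-7 + u\right)} = \frac{u + y}{-7 + u + y}$)
$- \frac{625353}{w{\left(-173,-511 \right)}} = - \frac{625353}{\frac{1}{-7 - 173 - 511} \left(-173 - 511\right)} = - \frac{625353}{\frac{1}{-691} \left(-684\right)} = - \frac{625353}{\left(- \frac{1}{691}\right) \left(-684\right)} = - \frac{625353}{\frac{684}{691}} = \left(-625353\right) \frac{691}{684} = - \frac{144039641}{228}$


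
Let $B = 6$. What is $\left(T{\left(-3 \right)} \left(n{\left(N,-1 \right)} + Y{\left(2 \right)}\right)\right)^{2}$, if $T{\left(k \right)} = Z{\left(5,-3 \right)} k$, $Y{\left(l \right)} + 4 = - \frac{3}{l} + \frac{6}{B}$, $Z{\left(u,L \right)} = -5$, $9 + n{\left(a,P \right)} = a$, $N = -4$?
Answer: $\frac{275625}{4} \approx 68906.0$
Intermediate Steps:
$n{\left(a,P \right)} = -9 + a$
$Y{\left(l \right)} = -3 - \frac{3}{l}$ ($Y{\left(l \right)} = -4 + \left(- \frac{3}{l} + \frac{6}{6}\right) = -4 + \left(- \frac{3}{l} + 6 \cdot \frac{1}{6}\right) = -4 + \left(- \frac{3}{l} + 1\right) = -4 + \left(1 - \frac{3}{l}\right) = -3 - \frac{3}{l}$)
$T{\left(k \right)} = - 5 k$
$\left(T{\left(-3 \right)} \left(n{\left(N,-1 \right)} + Y{\left(2 \right)}\right)\right)^{2} = \left(\left(-5\right) \left(-3\right) \left(\left(-9 - 4\right) - \left(3 + \frac{3}{2}\right)\right)\right)^{2} = \left(15 \left(-13 - \frac{9}{2}\right)\right)^{2} = \left(15 \left(- \frac{35}{2}\right)\right)^{2} = \left(- \frac{525}{2}\right)^{2} = \frac{275625}{4}$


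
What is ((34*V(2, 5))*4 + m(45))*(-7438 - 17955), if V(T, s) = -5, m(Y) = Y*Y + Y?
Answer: -35296270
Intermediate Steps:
m(Y) = Y + Y² (m(Y) = Y² + Y = Y + Y²)
((34*V(2, 5))*4 + m(45))*(-7438 - 17955) = ((34*(-5))*4 + 45*(1 + 45))*(-7438 - 17955) = (-170*4 + 45*46)*(-25393) = (-680 + 2070)*(-25393) = 1390*(-25393) = -35296270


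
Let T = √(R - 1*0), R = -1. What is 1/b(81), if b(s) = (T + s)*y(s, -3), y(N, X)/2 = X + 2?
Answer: -81/13124 + I/13124 ≈ -0.0061719 + 7.6196e-5*I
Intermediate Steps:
y(N, X) = 4 + 2*X (y(N, X) = 2*(X + 2) = 2*(2 + X) = 4 + 2*X)
T = I (T = √(-1 - 1*0) = √(-1 + 0) = √(-1) = I ≈ 1.0*I)
b(s) = -2*I - 2*s (b(s) = (I + s)*(4 + 2*(-3)) = (I + s)*(4 - 6) = (I + s)*(-2) = -2*I - 2*s)
1/b(81) = 1/(-2*I - 2*81) = 1/(-2*I - 162) = 1/(-162 - 2*I) = (-162 + 2*I)/26248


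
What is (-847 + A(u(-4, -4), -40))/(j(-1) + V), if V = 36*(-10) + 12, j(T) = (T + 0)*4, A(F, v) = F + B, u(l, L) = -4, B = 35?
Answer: 51/22 ≈ 2.3182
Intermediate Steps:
A(F, v) = 35 + F (A(F, v) = F + 35 = 35 + F)
j(T) = 4*T (j(T) = T*4 = 4*T)
V = -348 (V = -360 + 12 = -348)
(-847 + A(u(-4, -4), -40))/(j(-1) + V) = (-847 + (35 - 4))/(4*(-1) - 348) = (-847 + 31)/(-4 - 348) = -816/(-352) = -816*(-1/352) = 51/22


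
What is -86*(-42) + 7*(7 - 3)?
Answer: 3640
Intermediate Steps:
-86*(-42) + 7*(7 - 3) = 3612 + 7*4 = 3612 + 28 = 3640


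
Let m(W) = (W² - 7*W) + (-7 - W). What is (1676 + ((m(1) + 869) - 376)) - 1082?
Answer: 1073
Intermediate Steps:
m(W) = -7 + W² - 8*W
(1676 + ((m(1) + 869) - 376)) - 1082 = (1676 + (((-7 + 1² - 8*1) + 869) - 376)) - 1082 = (1676 + (((-7 + 1 - 8) + 869) - 376)) - 1082 = (1676 + ((-14 + 869) - 376)) - 1082 = (1676 + (855 - 376)) - 1082 = (1676 + 479) - 1082 = 2155 - 1082 = 1073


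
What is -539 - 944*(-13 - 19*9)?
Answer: 173157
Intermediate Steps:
-539 - 944*(-13 - 19*9) = -539 - 944*(-13 - 171) = -539 - 944*(-184) = -539 + 173696 = 173157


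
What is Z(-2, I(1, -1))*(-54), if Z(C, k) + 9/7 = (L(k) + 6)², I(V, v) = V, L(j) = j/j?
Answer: -18036/7 ≈ -2576.6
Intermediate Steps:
L(j) = 1
Z(C, k) = 334/7 (Z(C, k) = -9/7 + (1 + 6)² = -9/7 + 7² = -9/7 + 49 = 334/7)
Z(-2, I(1, -1))*(-54) = (334/7)*(-54) = -18036/7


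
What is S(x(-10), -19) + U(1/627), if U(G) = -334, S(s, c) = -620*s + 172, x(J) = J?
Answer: 6038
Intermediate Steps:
S(s, c) = 172 - 620*s
S(x(-10), -19) + U(1/627) = (172 - 620*(-10)) - 334 = (172 + 6200) - 334 = 6372 - 334 = 6038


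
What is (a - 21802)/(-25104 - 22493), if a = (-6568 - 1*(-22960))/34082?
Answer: 371519686/811100477 ≈ 0.45804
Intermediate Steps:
a = 8196/17041 (a = (-6568 + 22960)*(1/34082) = 16392*(1/34082) = 8196/17041 ≈ 0.48096)
(a - 21802)/(-25104 - 22493) = (8196/17041 - 21802)/(-25104 - 22493) = -371519686/17041/(-47597) = -371519686/17041*(-1/47597) = 371519686/811100477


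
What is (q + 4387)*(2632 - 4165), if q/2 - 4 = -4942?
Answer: 8414637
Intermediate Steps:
q = -9876 (q = 8 + 2*(-4942) = 8 - 9884 = -9876)
(q + 4387)*(2632 - 4165) = (-9876 + 4387)*(2632 - 4165) = -5489*(-1533) = 8414637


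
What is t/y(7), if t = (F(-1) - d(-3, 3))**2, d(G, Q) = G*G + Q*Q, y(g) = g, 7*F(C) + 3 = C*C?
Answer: 16384/343 ≈ 47.767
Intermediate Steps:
F(C) = -3/7 + C**2/7 (F(C) = -3/7 + (C*C)/7 = -3/7 + C**2/7)
d(G, Q) = G**2 + Q**2
t = 16384/49 (t = ((-3/7 + (1/7)*(-1)**2) - ((-3)**2 + 3**2))**2 = ((-3/7 + (1/7)*1) - (9 + 9))**2 = ((-3/7 + 1/7) - 1*18)**2 = (-2/7 - 18)**2 = (-128/7)**2 = 16384/49 ≈ 334.37)
t/y(7) = (16384/49)/7 = (16384/49)*(1/7) = 16384/343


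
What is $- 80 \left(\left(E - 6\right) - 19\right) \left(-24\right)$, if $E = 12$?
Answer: $-24960$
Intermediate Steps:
$- 80 \left(\left(E - 6\right) - 19\right) \left(-24\right) = - 80 \left(\left(12 - 6\right) - 19\right) \left(-24\right) = - 80 \left(6 - 19\right) \left(-24\right) = \left(-80\right) \left(-13\right) \left(-24\right) = 1040 \left(-24\right) = -24960$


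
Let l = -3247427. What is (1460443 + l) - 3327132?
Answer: -5114116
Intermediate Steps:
(1460443 + l) - 3327132 = (1460443 - 3247427) - 3327132 = -1786984 - 3327132 = -5114116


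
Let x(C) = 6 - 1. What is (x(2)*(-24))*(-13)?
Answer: 1560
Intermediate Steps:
x(C) = 5
(x(2)*(-24))*(-13) = (5*(-24))*(-13) = -120*(-13) = 1560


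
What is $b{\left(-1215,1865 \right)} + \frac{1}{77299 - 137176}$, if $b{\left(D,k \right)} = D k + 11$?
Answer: $- \frac{135679126429}{59877} \approx -2.266 \cdot 10^{6}$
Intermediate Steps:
$b{\left(D,k \right)} = 11 + D k$
$b{\left(-1215,1865 \right)} + \frac{1}{77299 - 137176} = \left(11 - 2265975\right) + \frac{1}{77299 - 137176} = \left(11 - 2265975\right) + \frac{1}{-59877} = -2265964 - \frac{1}{59877} = - \frac{135679126429}{59877}$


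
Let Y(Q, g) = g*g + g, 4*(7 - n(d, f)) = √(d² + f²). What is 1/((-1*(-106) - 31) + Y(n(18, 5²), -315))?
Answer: 1/98985 ≈ 1.0103e-5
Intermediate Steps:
n(d, f) = 7 - √(d² + f²)/4
Y(Q, g) = g + g² (Y(Q, g) = g² + g = g + g²)
1/((-1*(-106) - 31) + Y(n(18, 5²), -315)) = 1/((-1*(-106) - 31) - 315*(1 - 315)) = 1/((106 - 31) - 315*(-314)) = 1/(75 + 98910) = 1/98985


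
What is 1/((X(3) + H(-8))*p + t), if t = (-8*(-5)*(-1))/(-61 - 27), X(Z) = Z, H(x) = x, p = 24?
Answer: -11/1315 ≈ -0.0083650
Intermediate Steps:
t = 5/11 (t = (40*(-1))/(-88) = -40*(-1/88) = 5/11 ≈ 0.45455)
1/((X(3) + H(-8))*p + t) = 1/((3 - 8)*24 + 5/11) = 1/(-5*24 + 5/11) = 1/(-120 + 5/11) = 1/(-1315/11) = -11/1315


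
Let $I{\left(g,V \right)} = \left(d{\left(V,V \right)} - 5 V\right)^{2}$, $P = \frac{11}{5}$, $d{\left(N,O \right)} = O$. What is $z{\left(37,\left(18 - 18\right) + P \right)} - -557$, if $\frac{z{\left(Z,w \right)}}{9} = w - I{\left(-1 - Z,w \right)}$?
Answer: $- \frac{3004}{25} \approx -120.16$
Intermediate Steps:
$P = \frac{11}{5}$ ($P = 11 \cdot \frac{1}{5} = \frac{11}{5} \approx 2.2$)
$I{\left(g,V \right)} = 16 V^{2}$ ($I{\left(g,V \right)} = \left(V - 5 V\right)^{2} = \left(- 4 V\right)^{2} = 16 V^{2}$)
$z{\left(Z,w \right)} = - 144 w^{2} + 9 w$ ($z{\left(Z,w \right)} = 9 \left(w - 16 w^{2}\right) = - 144 w^{2} + 9 w$)
$z{\left(37,\left(18 - 18\right) + P \right)} - -557 = 9 \left(\left(18 - 18\right) + \frac{11}{5}\right) \left(1 - 16 \left(\left(18 - 18\right) + \frac{11}{5}\right)\right) - -557 = 9 \left(0 + \frac{11}{5}\right) \left(1 - 16 \left(0 + \frac{11}{5}\right)\right) + 557 = 9 \cdot \frac{11}{5} \left(1 - \frac{176}{5}\right) + 557 = 9 \cdot \frac{11}{5} \left(- \frac{171}{5}\right) + 557 = - \frac{16929}{25} + 557 = - \frac{3004}{25}$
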